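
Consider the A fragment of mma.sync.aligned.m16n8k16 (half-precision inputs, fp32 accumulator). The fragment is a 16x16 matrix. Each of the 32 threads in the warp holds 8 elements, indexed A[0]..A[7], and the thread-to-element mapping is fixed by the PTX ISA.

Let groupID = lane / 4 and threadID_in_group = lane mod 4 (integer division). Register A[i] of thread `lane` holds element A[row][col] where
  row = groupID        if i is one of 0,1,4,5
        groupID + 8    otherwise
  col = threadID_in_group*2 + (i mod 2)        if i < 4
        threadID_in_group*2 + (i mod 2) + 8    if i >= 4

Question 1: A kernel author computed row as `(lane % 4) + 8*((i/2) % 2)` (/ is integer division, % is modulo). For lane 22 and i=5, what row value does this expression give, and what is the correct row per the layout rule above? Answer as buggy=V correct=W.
`(lane % 4) + 8*((i/2) % 2)`[22,5]->2
lane 22: gid=5 (22/4), tid=2 (22%4)
i=5: r=5+0=5, c=2*2+1+8=13
row: 2 vs 5

buggy=2 correct=5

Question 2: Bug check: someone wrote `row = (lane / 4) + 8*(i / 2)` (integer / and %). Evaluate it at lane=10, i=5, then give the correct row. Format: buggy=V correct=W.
`(lane / 4) + 8*(i / 2)`[10,5]->18
lane 10->10/4=2, 10 mod 4=2
i=5  r:2+0->2  c:2·2+1+8->13
row: 18 vs 2

buggy=18 correct=2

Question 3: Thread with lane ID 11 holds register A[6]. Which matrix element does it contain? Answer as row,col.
L=11=>grp=11>>2=2, tig=11&3=3
[6]=>row 2+8=10  col 3·2+0+8=14

10,14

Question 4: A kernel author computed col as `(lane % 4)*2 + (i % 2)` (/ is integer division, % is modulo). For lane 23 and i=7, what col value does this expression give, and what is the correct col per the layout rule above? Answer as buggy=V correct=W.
buggy=7 correct=15

`(lane % 4)*2 + (i % 2)`[23,7]⇒7
lane 23: gr=5 (23/4), th=3 (23%4)
i=7: r=5+8=13, c=3*2+1+8=15
col: 7 vs 15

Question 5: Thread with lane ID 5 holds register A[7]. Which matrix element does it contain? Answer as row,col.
5: g=1,t=1
[7] (1+8,1*2+1+8) = (9,11)

9,11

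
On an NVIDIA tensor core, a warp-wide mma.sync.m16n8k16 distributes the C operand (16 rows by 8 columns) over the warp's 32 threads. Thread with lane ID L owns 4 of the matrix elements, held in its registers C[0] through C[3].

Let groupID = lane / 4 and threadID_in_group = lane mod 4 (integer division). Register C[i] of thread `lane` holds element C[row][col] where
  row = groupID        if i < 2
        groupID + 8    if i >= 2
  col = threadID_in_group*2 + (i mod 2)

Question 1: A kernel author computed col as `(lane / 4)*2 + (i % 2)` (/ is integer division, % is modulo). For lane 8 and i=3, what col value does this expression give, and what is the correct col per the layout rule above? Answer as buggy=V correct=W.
buggy=5 correct=1

`(lane / 4)*2 + (i % 2)`[8,3]⇒5
L=8⇒gr=8>>2=2, th=8&3=0
[3]⇒row 2+8=10  col 0·2+1=1
col: 5 vs 1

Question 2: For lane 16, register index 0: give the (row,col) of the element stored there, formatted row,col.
16: grp=4,tig=0
[0] (4+0,0*2+0) = (4,0)

4,0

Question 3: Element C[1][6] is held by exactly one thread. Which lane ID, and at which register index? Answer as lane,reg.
7,0

r: 1->gid=1,r8=0  c: 6->tid=3,i&1=0
L=1*4+3=7  i=0*2+0=0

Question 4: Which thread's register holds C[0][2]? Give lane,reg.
1,0

r=0⇒gr=0,Rb=0  c=2⇒th=1,odd=0
L=0*4+1=1  i=0*2+0=0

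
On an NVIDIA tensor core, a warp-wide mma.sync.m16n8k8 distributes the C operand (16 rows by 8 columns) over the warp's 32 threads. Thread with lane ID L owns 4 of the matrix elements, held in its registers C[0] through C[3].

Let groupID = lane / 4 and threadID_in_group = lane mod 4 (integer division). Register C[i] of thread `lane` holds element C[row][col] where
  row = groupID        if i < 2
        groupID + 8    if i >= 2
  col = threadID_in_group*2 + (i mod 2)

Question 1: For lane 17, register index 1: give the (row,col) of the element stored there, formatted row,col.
L=17->g=17>>2=4, t=17&3=1
[1]->row 4+0=4  col 1·2+1=3

4,3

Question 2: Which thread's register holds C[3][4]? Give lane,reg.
14,0

r=3->g=3,rb=0  c=4->t=2,b0=0
L=3*4+2=14  i=0*2+0=0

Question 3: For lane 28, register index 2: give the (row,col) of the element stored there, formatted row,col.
28: gr=7,th=0
[2] (7+8,0*2+0) = (15,0)

15,0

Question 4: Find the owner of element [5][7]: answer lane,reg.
r=5→G=5,rhi=0  c=7→T=3,p=1
L=5*4+3=23  i=0*2+1=1

23,1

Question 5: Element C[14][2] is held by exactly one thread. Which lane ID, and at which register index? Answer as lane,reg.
25,2

r=14→G=6,rhi=1  c=2→T=1,p=0
L=6*4+1=25  i=1*2+0=2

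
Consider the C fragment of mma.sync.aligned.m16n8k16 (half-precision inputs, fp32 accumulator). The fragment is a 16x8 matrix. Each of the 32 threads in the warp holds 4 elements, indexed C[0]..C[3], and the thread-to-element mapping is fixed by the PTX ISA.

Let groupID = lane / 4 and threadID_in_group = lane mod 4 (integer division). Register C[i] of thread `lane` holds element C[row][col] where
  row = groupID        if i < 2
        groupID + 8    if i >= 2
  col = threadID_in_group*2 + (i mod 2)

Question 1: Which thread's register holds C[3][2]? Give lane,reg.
r:3=>grp=3,rB=0  c:2=>tig=1,lo=0
L=3*4+1=13  i=0*2+0=0

13,0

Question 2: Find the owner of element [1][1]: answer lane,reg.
r=1→G=1,rhi=0  c=1→T=0,p=1
L=1*4+0=4  i=0*2+1=1

4,1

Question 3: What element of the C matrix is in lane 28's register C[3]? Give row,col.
lane 28: gid=7 (28/4), tid=0 (28%4)
i=3: r=7+8=15, c=0*2+1=1

15,1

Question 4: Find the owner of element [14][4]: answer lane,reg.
r: 14->gid=6,r8=1  c: 4->tid=2,i&1=0
L=6*4+2=26  i=1*2+0=2

26,2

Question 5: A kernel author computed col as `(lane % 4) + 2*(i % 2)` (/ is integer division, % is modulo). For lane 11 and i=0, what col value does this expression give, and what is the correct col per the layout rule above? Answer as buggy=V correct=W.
buggy=3 correct=6

`(lane % 4) + 2*(i % 2)`[11,0]⇒3
L=11⇒gr=11>>2=2, th=11&3=3
[0]⇒row 2+0=2  col 3·2+0=6
col: 3 vs 6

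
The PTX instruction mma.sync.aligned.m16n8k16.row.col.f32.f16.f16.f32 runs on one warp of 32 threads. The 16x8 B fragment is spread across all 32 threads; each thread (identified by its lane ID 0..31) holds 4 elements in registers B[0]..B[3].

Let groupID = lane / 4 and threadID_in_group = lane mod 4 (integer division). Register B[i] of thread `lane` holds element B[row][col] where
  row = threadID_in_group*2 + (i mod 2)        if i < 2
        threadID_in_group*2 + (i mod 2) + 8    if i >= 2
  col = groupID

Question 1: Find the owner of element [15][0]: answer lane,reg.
3,3

c=0⇒gr=0  r=15⇒Rb=1,th=3,odd=1
L=0*4+3=3  i=1*2+1=3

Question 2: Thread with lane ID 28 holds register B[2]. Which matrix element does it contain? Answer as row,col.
8,7

28: gr=7,th=0
[2] (0*2+0+8,7) = (8,7)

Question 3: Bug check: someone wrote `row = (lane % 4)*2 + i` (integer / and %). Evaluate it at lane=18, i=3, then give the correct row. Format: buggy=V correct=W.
buggy=7 correct=13

`(lane % 4)*2 + i`[18,3]=>7
lane 18: grp=4 (18/4), tig=2 (18%4)
i=3: r=2*2+1+8=13, c=grp=4
row: 7 vs 13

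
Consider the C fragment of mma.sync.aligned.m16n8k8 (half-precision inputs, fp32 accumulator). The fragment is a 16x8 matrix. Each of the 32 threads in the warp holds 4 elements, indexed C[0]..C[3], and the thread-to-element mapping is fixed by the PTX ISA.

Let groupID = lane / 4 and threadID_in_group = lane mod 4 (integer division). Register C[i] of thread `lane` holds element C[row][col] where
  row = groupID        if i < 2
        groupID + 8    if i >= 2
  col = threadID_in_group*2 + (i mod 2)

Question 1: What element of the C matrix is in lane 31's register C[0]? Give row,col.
31: g=7,t=3
[0] (7+0,3*2+0) = (7,6)

7,6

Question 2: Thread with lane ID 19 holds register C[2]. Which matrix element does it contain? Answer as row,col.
L=19->gid=19>>2=4, tid=19&3=3
[2]->row 4+8=12  col 3·2+0=6

12,6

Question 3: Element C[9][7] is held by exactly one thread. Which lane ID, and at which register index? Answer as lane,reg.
r:9=>grp=1,rB=1  c:7=>tig=3,lo=1
L=1*4+3=7  i=1*2+1=3

7,3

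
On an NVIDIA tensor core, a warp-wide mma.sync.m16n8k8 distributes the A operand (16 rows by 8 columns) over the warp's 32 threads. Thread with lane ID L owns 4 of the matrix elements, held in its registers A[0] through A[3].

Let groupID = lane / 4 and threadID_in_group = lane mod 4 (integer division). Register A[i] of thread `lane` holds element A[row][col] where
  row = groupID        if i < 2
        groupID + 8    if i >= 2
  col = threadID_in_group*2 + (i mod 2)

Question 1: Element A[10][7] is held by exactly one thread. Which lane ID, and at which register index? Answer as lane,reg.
r: 10->gid=2,r8=1  c: 7->tid=3,i&1=1
L=2*4+3=11  i=1*2+1=3

11,3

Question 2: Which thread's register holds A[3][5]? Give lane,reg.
r=3→G=3,rhi=0  c=5→T=2,p=1
L=3*4+2=14  i=0*2+1=1

14,1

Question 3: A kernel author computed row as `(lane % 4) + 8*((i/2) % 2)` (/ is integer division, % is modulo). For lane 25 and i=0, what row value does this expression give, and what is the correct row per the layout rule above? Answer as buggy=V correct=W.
buggy=1 correct=6

`(lane % 4) + 8*((i/2) % 2)`[25,0]->1
lane 25->25/4=6, 25 mod 4=1
i=0  r:6+0->6  c:2·1+0->2
row: 1 vs 6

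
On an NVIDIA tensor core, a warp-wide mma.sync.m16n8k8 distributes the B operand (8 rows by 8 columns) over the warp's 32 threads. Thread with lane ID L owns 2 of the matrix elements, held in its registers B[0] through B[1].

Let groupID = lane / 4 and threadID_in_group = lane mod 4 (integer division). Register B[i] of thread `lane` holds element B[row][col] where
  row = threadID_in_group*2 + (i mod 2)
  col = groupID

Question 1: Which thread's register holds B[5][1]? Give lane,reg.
c=1⇒gr=1  r=5⇒th=2,odd=1
L=1*4+2=6  i=1=1

6,1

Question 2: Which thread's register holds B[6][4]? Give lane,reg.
c: 4->gid=4  r: 6->tid=3,i&1=0
L=4*4+3=19  i=0=0

19,0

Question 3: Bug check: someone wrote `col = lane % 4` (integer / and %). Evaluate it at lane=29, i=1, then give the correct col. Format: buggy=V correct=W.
buggy=1 correct=7

`lane % 4`[29,1]⇒1
29: gr=7,th=1
[1] (1*2+1,7) = (3,7)
col: 1 vs 7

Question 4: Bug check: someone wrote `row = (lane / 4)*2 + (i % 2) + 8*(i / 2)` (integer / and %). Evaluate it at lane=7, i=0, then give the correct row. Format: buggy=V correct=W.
`(lane / 4)*2 + (i % 2) + 8*(i / 2)`[7,0]=>2
lane 7: grp=1 (7/4), tig=3 (7%4)
i=0: r=3*2+0=6, c=grp=1
row: 2 vs 6

buggy=2 correct=6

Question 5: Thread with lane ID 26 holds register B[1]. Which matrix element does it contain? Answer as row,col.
5,6

26: gr=6,th=2
[1] (2*2+1,6) = (5,6)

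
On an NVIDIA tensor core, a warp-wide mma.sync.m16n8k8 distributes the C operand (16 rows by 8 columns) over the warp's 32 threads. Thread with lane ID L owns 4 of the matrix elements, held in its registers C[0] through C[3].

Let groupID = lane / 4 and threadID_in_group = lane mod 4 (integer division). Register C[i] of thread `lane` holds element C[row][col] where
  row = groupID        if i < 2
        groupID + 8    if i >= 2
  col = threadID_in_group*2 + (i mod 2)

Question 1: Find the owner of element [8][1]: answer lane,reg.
0,3

r: 8->gid=0,r8=1  c: 1->tid=0,i&1=1
L=0*4+0=0  i=1*2+1=3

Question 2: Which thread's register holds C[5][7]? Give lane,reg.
23,1

r=5⇒gr=5,Rb=0  c=7⇒th=3,odd=1
L=5*4+3=23  i=0*2+1=1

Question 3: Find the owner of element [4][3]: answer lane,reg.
17,1

r=4->g=4,rb=0  c=3->t=1,b0=1
L=4*4+1=17  i=0*2+1=1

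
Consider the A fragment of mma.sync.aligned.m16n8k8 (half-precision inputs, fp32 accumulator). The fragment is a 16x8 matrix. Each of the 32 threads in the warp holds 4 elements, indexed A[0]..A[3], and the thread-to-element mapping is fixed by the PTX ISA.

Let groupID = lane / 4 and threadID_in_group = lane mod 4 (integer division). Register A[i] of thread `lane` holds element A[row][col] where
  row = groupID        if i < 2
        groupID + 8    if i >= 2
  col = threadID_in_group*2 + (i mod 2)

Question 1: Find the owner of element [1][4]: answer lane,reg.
6,0

r=1⇒gr=1,Rb=0  c=4⇒th=2,odd=0
L=1*4+2=6  i=0*2+0=0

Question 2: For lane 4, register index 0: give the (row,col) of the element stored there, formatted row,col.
lane 4⇒4/4=1, 4 mod 4=0
i=0  r:1+0⇒1  c:2·0+0⇒0

1,0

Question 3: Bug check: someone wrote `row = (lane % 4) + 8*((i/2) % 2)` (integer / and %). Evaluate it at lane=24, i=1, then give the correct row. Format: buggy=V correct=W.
`(lane % 4) + 8*((i/2) % 2)`[24,1]⇒0
24: gr=6,th=0
[1] (6+0,0*2+1) = (6,1)
row: 0 vs 6

buggy=0 correct=6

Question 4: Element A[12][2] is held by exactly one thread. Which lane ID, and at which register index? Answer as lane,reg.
r:12=>grp=4,rB=1  c:2=>tig=1,lo=0
L=4*4+1=17  i=1*2+0=2

17,2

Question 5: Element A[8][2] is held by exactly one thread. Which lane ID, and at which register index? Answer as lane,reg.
1,2

r=8⇒gr=0,Rb=1  c=2⇒th=1,odd=0
L=0*4+1=1  i=1*2+0=2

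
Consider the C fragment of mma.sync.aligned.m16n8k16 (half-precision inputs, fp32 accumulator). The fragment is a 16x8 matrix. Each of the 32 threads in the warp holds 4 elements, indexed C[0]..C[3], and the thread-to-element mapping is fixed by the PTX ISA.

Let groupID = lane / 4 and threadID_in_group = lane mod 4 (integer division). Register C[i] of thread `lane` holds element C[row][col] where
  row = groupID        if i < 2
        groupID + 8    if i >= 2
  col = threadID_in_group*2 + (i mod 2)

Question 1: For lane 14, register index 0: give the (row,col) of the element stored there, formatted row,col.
3,4

lane 14: grp=3 (14/4), tig=2 (14%4)
i=0: r=3+0=3, c=2*2+0=4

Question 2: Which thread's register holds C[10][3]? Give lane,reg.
9,3

r=10->g=2,rb=1  c=3->t=1,b0=1
L=2*4+1=9  i=1*2+1=3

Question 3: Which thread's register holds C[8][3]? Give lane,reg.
1,3

r=8->g=0,rb=1  c=3->t=1,b0=1
L=0*4+1=1  i=1*2+1=3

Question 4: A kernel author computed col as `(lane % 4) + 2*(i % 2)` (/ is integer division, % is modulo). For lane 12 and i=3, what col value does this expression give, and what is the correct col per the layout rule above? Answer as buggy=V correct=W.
`(lane % 4) + 2*(i % 2)`[12,3]->2
12: gid=3,tid=0
[3] (3+8,0*2+1) = (11,1)
col: 2 vs 1

buggy=2 correct=1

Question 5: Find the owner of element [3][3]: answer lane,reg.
13,1

r=3⇒gr=3,Rb=0  c=3⇒th=1,odd=1
L=3*4+1=13  i=0*2+1=1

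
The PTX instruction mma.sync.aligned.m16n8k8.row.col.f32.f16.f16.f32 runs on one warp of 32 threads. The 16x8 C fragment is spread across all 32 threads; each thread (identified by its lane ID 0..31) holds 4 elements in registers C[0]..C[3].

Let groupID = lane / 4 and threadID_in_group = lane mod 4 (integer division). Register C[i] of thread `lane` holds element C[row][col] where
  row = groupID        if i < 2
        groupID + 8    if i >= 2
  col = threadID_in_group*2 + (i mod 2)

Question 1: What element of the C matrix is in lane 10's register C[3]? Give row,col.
L=10->g=10>>2=2, t=10&3=2
[3]->row 2+8=10  col 2·2+1=5

10,5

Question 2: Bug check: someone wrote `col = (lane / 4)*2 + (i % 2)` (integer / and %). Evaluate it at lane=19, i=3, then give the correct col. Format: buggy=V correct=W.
`(lane / 4)*2 + (i % 2)`[19,3]→9
L=19→G=19>>2=4, T=19&3=3
[3]→row 4+8=12  col 3·2+1=7
col: 9 vs 7

buggy=9 correct=7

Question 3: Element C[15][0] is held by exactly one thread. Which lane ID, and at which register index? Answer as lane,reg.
28,2

r: 15->gid=7,r8=1  c: 0->tid=0,i&1=0
L=7*4+0=28  i=1*2+0=2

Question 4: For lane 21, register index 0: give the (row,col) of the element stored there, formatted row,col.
5,2

lane 21->21/4=5, 21 mod 4=1
i=0  r:5+0->5  c:2·1+0->2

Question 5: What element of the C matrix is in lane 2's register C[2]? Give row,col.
8,4

2: grp=0,tig=2
[2] (0+8,2*2+0) = (8,4)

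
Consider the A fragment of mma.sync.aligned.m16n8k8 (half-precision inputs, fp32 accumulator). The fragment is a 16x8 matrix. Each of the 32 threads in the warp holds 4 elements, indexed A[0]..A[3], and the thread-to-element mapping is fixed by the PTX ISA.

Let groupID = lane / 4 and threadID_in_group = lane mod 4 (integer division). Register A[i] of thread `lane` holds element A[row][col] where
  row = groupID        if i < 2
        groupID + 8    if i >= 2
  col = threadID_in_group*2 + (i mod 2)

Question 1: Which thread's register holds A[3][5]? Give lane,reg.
14,1

r: 3->gid=3,r8=0  c: 5->tid=2,i&1=1
L=3*4+2=14  i=0*2+1=1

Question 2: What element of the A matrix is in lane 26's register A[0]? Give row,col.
6,4

26: G=6,T=2
[0] (6+0,2*2+0) = (6,4)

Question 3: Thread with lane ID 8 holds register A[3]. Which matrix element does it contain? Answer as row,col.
10,1

L=8→G=8>>2=2, T=8&3=0
[3]→row 2+8=10  col 0·2+1=1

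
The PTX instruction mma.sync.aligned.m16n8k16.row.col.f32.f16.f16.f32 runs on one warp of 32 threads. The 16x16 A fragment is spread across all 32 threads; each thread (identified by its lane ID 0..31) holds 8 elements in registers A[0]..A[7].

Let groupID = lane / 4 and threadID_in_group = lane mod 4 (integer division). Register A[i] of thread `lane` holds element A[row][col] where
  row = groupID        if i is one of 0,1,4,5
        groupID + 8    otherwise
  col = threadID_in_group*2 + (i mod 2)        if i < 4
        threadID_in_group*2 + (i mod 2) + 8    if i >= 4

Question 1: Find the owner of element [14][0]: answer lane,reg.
24,2

r=14->g=6,rb=1  c=0->cb=0,t=0,b0=0
L=6*4+0=24  i=0*4+1*2+0=2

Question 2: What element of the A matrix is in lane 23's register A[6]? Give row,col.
L=23=>grp=23>>2=5, tig=23&3=3
[6]=>row 5+8=13  col 3·2+0+8=14

13,14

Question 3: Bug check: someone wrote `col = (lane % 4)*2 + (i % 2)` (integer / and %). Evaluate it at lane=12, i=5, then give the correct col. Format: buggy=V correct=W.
`(lane % 4)*2 + (i % 2)`[12,5]->1
12: gid=3,tid=0
[5] (3+0,0*2+1+8) = (3,9)
col: 1 vs 9

buggy=1 correct=9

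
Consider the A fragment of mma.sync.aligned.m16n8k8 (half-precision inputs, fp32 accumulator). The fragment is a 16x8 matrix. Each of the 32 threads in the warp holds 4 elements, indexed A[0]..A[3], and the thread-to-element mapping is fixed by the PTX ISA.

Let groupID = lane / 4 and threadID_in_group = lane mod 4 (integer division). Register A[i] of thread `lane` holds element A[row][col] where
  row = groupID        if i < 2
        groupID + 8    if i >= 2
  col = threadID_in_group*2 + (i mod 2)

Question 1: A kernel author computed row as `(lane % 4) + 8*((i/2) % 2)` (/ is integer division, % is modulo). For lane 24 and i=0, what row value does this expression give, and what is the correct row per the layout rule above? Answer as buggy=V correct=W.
`(lane % 4) + 8*((i/2) % 2)`[24,0]=>0
L=24=>grp=24>>2=6, tig=24&3=0
[0]=>row 6+0=6  col 0·2+0=0
row: 0 vs 6

buggy=0 correct=6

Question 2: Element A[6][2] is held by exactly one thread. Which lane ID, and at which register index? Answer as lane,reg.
r=6⇒gr=6,Rb=0  c=2⇒th=1,odd=0
L=6*4+1=25  i=0*2+0=0

25,0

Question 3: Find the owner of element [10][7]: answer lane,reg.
11,3

r=10→G=2,rhi=1  c=7→T=3,p=1
L=2*4+3=11  i=1*2+1=3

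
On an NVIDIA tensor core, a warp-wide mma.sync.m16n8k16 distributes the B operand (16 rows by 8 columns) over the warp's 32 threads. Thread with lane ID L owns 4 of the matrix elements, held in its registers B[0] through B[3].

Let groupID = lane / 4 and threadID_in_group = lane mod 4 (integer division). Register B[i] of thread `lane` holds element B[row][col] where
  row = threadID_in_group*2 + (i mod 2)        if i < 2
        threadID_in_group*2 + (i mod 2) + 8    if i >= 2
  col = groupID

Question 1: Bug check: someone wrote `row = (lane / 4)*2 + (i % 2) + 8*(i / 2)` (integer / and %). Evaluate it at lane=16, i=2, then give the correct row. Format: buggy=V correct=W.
`(lane / 4)*2 + (i % 2) + 8*(i / 2)`[16,2]→16
16: G=4,T=0
[2] (0*2+0+8,4) = (8,4)
row: 16 vs 8

buggy=16 correct=8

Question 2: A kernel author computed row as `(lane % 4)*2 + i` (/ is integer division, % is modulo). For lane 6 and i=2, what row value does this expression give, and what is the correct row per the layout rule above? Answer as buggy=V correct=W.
buggy=6 correct=12

`(lane % 4)*2 + i`[6,2]->6
6: g=1,t=2
[2] (2*2+0+8,1) = (12,1)
row: 6 vs 12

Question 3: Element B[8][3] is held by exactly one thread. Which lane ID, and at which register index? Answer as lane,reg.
c=3→G=3  r=8→rhi=1,T=0,p=0
L=3*4+0=12  i=1*2+0=2

12,2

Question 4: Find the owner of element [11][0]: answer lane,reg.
1,3

c: 0->gid=0  r: 11->r8=1,tid=1,i&1=1
L=0*4+1=1  i=1*2+1=3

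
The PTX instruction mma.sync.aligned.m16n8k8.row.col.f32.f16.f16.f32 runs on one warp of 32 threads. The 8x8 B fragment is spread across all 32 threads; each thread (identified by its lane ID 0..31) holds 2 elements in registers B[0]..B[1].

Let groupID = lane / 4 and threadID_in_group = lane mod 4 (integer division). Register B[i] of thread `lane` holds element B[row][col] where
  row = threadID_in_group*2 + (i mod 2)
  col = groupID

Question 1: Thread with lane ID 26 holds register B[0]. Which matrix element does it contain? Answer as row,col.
L=26⇒gr=26>>2=6, th=26&3=2
[0]⇒row 2·2+0=4  col gr=6

4,6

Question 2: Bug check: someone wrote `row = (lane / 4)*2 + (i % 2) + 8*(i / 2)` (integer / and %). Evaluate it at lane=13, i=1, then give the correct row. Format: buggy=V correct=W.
buggy=7 correct=3

`(lane / 4)*2 + (i % 2) + 8*(i / 2)`[13,1]→7
lane 13: G=3 (13/4), T=1 (13%4)
i=1: r=1*2+1=3, c=G=3
row: 7 vs 3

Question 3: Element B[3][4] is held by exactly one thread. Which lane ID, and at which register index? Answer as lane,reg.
c=4⇒gr=4  r=3⇒th=1,odd=1
L=4*4+1=17  i=1=1

17,1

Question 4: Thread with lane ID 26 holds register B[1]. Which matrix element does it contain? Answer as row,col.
L=26->g=26>>2=6, t=26&3=2
[1]->row 2·2+1=5  col g=6

5,6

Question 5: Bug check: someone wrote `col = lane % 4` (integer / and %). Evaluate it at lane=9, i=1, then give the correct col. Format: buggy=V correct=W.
`lane % 4`[9,1]=>1
lane 9=>9/4=2, 9 mod 4=1
i=1  r:2·1+1=>3  c:2
col: 1 vs 2

buggy=1 correct=2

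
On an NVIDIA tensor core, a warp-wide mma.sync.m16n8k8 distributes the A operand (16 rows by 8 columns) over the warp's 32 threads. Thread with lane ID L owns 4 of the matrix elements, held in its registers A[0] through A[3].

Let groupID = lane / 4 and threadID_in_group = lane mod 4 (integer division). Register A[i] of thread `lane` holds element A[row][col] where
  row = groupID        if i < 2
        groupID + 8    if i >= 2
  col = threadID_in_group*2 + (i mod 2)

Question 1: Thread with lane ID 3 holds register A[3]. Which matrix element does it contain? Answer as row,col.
lane 3: gr=0 (3/4), th=3 (3%4)
i=3: r=0+8=8, c=3*2+1=7

8,7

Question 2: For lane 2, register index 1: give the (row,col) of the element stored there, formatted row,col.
lane 2: G=0 (2/4), T=2 (2%4)
i=1: r=0+0=0, c=2*2+1=5

0,5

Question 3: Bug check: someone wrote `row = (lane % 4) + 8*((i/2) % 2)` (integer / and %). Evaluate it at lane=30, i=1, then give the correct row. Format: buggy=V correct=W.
`(lane % 4) + 8*((i/2) % 2)`[30,1]⇒2
lane 30: gr=7 (30/4), th=2 (30%4)
i=1: r=7+0=7, c=2*2+1=5
row: 2 vs 7

buggy=2 correct=7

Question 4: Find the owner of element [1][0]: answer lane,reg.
4,0

r=1->g=1,rb=0  c=0->t=0,b0=0
L=1*4+0=4  i=0*2+0=0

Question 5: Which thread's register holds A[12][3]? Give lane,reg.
r:12=>grp=4,rB=1  c:3=>tig=1,lo=1
L=4*4+1=17  i=1*2+1=3

17,3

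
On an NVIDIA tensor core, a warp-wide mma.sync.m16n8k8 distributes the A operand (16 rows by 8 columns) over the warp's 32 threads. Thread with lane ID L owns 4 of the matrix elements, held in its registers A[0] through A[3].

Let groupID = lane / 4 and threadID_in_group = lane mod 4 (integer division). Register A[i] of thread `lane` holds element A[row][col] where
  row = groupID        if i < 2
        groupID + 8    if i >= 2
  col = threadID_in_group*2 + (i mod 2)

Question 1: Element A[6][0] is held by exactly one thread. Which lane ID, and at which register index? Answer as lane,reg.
r:6=>grp=6,rB=0  c:0=>tig=0,lo=0
L=6*4+0=24  i=0*2+0=0

24,0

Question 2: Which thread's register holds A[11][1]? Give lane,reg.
12,3

r=11⇒gr=3,Rb=1  c=1⇒th=0,odd=1
L=3*4+0=12  i=1*2+1=3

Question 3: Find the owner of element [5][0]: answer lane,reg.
20,0

r=5->g=5,rb=0  c=0->t=0,b0=0
L=5*4+0=20  i=0*2+0=0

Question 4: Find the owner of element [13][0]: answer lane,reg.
r: 13->gid=5,r8=1  c: 0->tid=0,i&1=0
L=5*4+0=20  i=1*2+0=2

20,2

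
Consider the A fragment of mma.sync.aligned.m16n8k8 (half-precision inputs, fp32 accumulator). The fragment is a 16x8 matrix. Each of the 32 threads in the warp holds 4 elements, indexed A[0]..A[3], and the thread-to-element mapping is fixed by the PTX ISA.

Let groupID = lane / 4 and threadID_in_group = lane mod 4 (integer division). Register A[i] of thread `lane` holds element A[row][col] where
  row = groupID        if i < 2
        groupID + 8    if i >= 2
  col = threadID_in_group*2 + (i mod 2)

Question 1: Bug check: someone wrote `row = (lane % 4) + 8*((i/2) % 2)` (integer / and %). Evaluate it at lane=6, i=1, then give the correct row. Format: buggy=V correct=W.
buggy=2 correct=1

`(lane % 4) + 8*((i/2) % 2)`[6,1]→2
lane 6→6/4=1, 6 mod 4=2
i=1  r:1+0→1  c:2·2+1→5
row: 2 vs 1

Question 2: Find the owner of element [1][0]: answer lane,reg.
4,0

r:1=>grp=1,rB=0  c:0=>tig=0,lo=0
L=1*4+0=4  i=0*2+0=0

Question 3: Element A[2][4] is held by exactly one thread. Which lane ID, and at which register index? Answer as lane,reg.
10,0

r:2=>grp=2,rB=0  c:4=>tig=2,lo=0
L=2*4+2=10  i=0*2+0=0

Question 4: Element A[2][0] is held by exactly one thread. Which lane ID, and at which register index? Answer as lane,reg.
8,0

r: 2->gid=2,r8=0  c: 0->tid=0,i&1=0
L=2*4+0=8  i=0*2+0=0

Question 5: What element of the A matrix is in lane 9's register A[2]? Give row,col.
lane 9->9/4=2, 9 mod 4=1
i=2  r:2+8->10  c:2·1+0->2

10,2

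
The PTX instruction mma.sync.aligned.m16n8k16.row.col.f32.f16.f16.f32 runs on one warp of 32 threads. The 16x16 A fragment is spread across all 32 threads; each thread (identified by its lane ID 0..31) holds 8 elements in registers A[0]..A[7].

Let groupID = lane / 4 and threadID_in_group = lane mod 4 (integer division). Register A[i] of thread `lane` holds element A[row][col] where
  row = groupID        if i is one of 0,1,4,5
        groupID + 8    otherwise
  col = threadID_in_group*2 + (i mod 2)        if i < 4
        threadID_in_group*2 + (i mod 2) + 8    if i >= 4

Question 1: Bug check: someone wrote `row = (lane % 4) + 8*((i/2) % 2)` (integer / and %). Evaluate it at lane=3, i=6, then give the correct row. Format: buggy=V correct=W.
`(lane % 4) + 8*((i/2) % 2)`[3,6]->11
lane 3: g=0 (3/4), t=3 (3%4)
i=6: r=0+8=8, c=3*2+0+8=14
row: 11 vs 8

buggy=11 correct=8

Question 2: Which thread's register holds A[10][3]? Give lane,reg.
r:10=>grp=2,rB=1  c:3=>cB=0,tig=1,lo=1
L=2*4+1=9  i=0*4+1*2+1=3

9,3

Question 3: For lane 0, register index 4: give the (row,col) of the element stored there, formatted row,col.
lane 0→0/4=0, 0 mod 4=0
i=4  r:0+0→0  c:2·0+0+8→8

0,8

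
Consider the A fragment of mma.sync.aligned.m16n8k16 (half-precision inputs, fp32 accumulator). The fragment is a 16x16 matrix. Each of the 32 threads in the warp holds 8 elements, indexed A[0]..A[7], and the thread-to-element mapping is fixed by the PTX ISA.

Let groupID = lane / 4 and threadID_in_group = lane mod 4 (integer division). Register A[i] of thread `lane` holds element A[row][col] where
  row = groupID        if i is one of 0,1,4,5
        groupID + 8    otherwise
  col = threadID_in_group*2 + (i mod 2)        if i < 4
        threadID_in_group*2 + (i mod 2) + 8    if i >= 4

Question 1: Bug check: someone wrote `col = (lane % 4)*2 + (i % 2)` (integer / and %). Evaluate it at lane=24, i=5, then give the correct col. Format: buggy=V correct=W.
`(lane % 4)*2 + (i % 2)`[24,5]->1
lane 24: g=6 (24/4), t=0 (24%4)
i=5: r=6+0=6, c=0*2+1+8=9
col: 1 vs 9

buggy=1 correct=9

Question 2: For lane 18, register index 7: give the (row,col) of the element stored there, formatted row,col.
lane 18=>18/4=4, 18 mod 4=2
i=7  r:4+8=>12  c:2·2+1+8=>13

12,13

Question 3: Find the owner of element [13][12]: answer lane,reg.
22,6

r=13→G=5,rhi=1  c=12→chi=1,T=2,p=0
L=5*4+2=22  i=1*4+1*2+0=6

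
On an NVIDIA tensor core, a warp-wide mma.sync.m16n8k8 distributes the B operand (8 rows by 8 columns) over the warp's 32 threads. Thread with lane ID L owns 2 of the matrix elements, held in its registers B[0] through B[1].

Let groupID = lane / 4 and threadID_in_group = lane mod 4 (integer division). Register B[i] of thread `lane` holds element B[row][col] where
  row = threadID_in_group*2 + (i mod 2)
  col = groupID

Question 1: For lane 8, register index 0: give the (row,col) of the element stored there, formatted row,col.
lane 8: gid=2 (8/4), tid=0 (8%4)
i=0: r=0*2+0=0, c=gid=2

0,2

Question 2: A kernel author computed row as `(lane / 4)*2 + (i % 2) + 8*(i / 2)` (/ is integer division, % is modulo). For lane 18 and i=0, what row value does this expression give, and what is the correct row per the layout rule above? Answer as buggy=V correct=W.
buggy=8 correct=4

`(lane / 4)*2 + (i % 2) + 8*(i / 2)`[18,0]=>8
L=18=>grp=18>>2=4, tig=18&3=2
[0]=>row 2·2+0=4  col grp=4
row: 8 vs 4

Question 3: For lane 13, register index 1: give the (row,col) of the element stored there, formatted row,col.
13: G=3,T=1
[1] (1*2+1,3) = (3,3)

3,3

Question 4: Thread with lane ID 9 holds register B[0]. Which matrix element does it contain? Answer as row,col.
2,2

L=9->g=9>>2=2, t=9&3=1
[0]->row 1·2+0=2  col g=2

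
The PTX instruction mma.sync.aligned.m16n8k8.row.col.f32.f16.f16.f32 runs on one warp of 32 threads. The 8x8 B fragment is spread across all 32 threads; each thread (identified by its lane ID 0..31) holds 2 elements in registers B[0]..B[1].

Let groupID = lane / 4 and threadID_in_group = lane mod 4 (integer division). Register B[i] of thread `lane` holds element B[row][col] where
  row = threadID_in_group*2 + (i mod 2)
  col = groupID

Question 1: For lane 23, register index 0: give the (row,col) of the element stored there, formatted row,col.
L=23⇒gr=23>>2=5, th=23&3=3
[0]⇒row 3·2+0=6  col gr=5

6,5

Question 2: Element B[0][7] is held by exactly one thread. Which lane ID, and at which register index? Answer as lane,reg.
c: 7->gid=7  r: 0->tid=0,i&1=0
L=7*4+0=28  i=0=0

28,0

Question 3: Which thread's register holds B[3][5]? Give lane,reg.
c=5⇒gr=5  r=3⇒th=1,odd=1
L=5*4+1=21  i=1=1

21,1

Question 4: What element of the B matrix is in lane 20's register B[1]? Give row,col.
1,5

20: G=5,T=0
[1] (0*2+1,5) = (1,5)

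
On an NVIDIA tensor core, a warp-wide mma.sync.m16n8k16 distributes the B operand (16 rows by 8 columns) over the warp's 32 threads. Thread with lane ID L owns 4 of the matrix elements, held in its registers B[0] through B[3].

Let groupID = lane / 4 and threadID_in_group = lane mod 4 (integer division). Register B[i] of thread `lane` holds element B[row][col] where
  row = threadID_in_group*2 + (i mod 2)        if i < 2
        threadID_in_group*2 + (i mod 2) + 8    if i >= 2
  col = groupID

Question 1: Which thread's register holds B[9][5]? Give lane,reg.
c: 5->gid=5  r: 9->r8=1,tid=0,i&1=1
L=5*4+0=20  i=1*2+1=3

20,3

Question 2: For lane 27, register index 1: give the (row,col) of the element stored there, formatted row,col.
7,6

lane 27: gid=6 (27/4), tid=3 (27%4)
i=1: r=3*2+1+0=7, c=gid=6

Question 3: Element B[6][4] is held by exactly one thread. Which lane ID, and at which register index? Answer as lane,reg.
c:4=>grp=4  r:6=>rB=0,tig=3,lo=0
L=4*4+3=19  i=0*2+0=0

19,0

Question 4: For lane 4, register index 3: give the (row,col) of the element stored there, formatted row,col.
lane 4->4/4=1, 4 mod 4=0
i=3  r:2·0+1+8->9  c:1

9,1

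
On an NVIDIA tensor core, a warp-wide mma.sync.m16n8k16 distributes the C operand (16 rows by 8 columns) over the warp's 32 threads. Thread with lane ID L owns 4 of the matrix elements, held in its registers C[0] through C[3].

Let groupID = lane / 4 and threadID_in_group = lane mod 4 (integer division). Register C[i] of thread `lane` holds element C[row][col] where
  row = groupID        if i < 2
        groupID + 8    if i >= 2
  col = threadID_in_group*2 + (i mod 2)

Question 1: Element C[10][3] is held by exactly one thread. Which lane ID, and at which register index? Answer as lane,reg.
9,3

r=10⇒gr=2,Rb=1  c=3⇒th=1,odd=1
L=2*4+1=9  i=1*2+1=3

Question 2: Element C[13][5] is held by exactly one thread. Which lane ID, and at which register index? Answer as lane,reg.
22,3

r:13=>grp=5,rB=1  c:5=>tig=2,lo=1
L=5*4+2=22  i=1*2+1=3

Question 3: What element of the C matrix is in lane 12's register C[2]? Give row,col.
11,0

L=12⇒gr=12>>2=3, th=12&3=0
[2]⇒row 3+8=11  col 0·2+0=0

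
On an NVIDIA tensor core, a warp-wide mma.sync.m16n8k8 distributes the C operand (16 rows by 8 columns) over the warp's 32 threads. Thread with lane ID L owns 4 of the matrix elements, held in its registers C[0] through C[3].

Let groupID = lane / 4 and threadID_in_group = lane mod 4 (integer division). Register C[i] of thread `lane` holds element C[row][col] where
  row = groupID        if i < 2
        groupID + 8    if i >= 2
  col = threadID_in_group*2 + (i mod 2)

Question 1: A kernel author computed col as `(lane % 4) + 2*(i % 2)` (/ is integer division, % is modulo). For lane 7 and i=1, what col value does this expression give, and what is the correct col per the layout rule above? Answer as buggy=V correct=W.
`(lane % 4) + 2*(i % 2)`[7,1]->5
lane 7: gid=1 (7/4), tid=3 (7%4)
i=1: r=1+0=1, c=3*2+1=7
col: 5 vs 7

buggy=5 correct=7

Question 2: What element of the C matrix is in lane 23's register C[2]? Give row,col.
lane 23: g=5 (23/4), t=3 (23%4)
i=2: r=5+8=13, c=3*2+0=6

13,6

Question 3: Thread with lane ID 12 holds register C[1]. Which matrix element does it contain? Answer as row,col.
3,1

lane 12: g=3 (12/4), t=0 (12%4)
i=1: r=3+0=3, c=0*2+1=1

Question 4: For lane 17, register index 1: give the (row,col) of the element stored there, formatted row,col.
17: grp=4,tig=1
[1] (4+0,1*2+1) = (4,3)

4,3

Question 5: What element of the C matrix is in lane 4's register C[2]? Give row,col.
9,0

L=4->gid=4>>2=1, tid=4&3=0
[2]->row 1+8=9  col 0·2+0=0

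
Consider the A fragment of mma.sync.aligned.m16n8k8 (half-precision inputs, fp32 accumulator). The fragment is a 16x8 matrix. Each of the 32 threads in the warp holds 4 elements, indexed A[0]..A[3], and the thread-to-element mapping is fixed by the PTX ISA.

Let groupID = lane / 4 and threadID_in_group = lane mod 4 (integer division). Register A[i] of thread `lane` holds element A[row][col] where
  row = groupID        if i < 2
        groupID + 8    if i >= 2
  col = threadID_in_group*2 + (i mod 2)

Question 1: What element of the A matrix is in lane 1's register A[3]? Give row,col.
8,3

1: gr=0,th=1
[3] (0+8,1*2+1) = (8,3)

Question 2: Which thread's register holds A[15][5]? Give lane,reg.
r=15→G=7,rhi=1  c=5→T=2,p=1
L=7*4+2=30  i=1*2+1=3

30,3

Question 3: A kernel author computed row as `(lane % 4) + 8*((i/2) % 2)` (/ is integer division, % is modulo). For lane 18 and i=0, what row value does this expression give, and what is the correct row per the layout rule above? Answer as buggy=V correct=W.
`(lane % 4) + 8*((i/2) % 2)`[18,0]->2
L=18->gid=18>>2=4, tid=18&3=2
[0]->row 4+0=4  col 2·2+0=4
row: 2 vs 4

buggy=2 correct=4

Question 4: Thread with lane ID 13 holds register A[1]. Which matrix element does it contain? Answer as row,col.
3,3

lane 13: gr=3 (13/4), th=1 (13%4)
i=1: r=3+0=3, c=1*2+1=3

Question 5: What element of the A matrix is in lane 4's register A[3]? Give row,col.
9,1

lane 4: grp=1 (4/4), tig=0 (4%4)
i=3: r=1+8=9, c=0*2+1=1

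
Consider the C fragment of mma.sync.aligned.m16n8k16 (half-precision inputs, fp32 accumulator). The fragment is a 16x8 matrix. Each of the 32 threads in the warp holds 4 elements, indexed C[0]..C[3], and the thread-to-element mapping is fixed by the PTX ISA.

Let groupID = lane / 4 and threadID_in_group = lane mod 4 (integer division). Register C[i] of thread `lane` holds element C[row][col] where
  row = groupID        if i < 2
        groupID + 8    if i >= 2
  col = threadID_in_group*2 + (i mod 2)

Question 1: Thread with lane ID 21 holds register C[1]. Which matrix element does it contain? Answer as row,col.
5,3

21: gid=5,tid=1
[1] (5+0,1*2+1) = (5,3)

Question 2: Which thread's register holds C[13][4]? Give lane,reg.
22,2

r:13=>grp=5,rB=1  c:4=>tig=2,lo=0
L=5*4+2=22  i=1*2+0=2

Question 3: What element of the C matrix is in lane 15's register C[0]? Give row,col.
3,6

lane 15->15/4=3, 15 mod 4=3
i=0  r:3+0->3  c:2·3+0->6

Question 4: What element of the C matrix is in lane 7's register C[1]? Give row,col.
L=7=>grp=7>>2=1, tig=7&3=3
[1]=>row 1+0=1  col 3·2+1=7

1,7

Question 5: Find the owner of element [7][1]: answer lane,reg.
r=7->g=7,rb=0  c=1->t=0,b0=1
L=7*4+0=28  i=0*2+1=1

28,1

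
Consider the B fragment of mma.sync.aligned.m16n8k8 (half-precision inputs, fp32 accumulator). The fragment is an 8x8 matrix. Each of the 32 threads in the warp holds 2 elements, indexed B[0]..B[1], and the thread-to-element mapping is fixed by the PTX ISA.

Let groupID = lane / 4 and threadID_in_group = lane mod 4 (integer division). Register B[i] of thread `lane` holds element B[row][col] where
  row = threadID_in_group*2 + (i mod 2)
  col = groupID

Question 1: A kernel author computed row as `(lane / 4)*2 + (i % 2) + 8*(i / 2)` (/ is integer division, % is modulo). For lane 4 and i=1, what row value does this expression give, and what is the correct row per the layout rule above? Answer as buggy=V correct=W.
buggy=3 correct=1

`(lane / 4)*2 + (i % 2) + 8*(i / 2)`[4,1]⇒3
lane 4: gr=1 (4/4), th=0 (4%4)
i=1: r=0*2+1=1, c=gr=1
row: 3 vs 1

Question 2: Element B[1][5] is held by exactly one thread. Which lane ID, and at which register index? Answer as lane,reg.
c=5->g=5  r=1->t=0,b0=1
L=5*4+0=20  i=1=1

20,1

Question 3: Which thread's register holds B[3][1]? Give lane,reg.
5,1

c:1=>grp=1  r:3=>tig=1,lo=1
L=1*4+1=5  i=1=1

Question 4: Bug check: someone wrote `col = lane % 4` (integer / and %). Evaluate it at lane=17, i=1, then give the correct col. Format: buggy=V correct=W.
buggy=1 correct=4

`lane % 4`[17,1]->1
L=17->g=17>>2=4, t=17&3=1
[1]->row 1·2+1=3  col g=4
col: 1 vs 4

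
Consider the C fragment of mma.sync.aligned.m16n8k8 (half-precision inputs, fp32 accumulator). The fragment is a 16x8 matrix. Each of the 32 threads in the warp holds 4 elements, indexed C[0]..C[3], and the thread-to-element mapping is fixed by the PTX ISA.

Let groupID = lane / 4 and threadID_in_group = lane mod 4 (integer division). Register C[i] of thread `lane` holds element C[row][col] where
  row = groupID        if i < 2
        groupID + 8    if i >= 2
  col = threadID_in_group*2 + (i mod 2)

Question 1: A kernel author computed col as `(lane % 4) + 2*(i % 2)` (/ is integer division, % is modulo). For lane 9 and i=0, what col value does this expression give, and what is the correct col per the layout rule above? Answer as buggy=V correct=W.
`(lane % 4) + 2*(i % 2)`[9,0]⇒1
9: gr=2,th=1
[0] (2+0,1*2+0) = (2,2)
col: 1 vs 2

buggy=1 correct=2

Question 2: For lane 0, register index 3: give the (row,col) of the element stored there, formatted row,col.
lane 0→0/4=0, 0 mod 4=0
i=3  r:0+8→8  c:2·0+1→1

8,1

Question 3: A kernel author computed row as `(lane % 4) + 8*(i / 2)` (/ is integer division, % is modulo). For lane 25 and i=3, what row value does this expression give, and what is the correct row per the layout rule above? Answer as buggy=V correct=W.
`(lane % 4) + 8*(i / 2)`[25,3]->9
L=25->g=25>>2=6, t=25&3=1
[3]->row 6+8=14  col 1·2+1=3
row: 9 vs 14

buggy=9 correct=14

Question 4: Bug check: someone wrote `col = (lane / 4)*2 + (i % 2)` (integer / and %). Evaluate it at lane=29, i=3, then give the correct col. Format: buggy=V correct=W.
buggy=15 correct=3

`(lane / 4)*2 + (i % 2)`[29,3]→15
L=29→G=29>>2=7, T=29&3=1
[3]→row 7+8=15  col 1·2+1=3
col: 15 vs 3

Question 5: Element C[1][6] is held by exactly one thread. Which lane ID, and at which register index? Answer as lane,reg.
7,0

r=1->g=1,rb=0  c=6->t=3,b0=0
L=1*4+3=7  i=0*2+0=0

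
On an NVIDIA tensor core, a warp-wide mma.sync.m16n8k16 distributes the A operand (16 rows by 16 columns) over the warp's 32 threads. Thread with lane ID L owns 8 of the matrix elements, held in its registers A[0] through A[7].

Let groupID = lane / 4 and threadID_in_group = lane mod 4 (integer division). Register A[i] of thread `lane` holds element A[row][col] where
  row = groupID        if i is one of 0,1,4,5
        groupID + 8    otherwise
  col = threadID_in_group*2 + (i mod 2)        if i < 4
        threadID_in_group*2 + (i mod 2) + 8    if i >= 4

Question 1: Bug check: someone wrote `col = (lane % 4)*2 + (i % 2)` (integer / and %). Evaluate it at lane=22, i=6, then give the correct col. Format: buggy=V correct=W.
`(lane % 4)*2 + (i % 2)`[22,6]→4
lane 22→22/4=5, 22 mod 4=2
i=6  r:5+8→13  c:2·2+0+8→12
col: 4 vs 12

buggy=4 correct=12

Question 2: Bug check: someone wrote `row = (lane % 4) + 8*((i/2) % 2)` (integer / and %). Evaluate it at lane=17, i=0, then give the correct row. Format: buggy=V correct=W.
`(lane % 4) + 8*((i/2) % 2)`[17,0]->1
lane 17: gid=4 (17/4), tid=1 (17%4)
i=0: r=4+0=4, c=1*2+0+0=2
row: 1 vs 4

buggy=1 correct=4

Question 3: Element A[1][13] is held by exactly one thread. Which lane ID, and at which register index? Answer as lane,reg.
6,5

r=1→G=1,rhi=0  c=13→chi=1,T=2,p=1
L=1*4+2=6  i=1*4+0*2+1=5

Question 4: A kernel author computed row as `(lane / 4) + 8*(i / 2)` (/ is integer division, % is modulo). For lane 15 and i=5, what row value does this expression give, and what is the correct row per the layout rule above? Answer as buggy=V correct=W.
buggy=19 correct=3

`(lane / 4) + 8*(i / 2)`[15,5]⇒19
lane 15⇒15/4=3, 15 mod 4=3
i=5  r:3+0⇒3  c:2·3+1+8⇒15
row: 19 vs 3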